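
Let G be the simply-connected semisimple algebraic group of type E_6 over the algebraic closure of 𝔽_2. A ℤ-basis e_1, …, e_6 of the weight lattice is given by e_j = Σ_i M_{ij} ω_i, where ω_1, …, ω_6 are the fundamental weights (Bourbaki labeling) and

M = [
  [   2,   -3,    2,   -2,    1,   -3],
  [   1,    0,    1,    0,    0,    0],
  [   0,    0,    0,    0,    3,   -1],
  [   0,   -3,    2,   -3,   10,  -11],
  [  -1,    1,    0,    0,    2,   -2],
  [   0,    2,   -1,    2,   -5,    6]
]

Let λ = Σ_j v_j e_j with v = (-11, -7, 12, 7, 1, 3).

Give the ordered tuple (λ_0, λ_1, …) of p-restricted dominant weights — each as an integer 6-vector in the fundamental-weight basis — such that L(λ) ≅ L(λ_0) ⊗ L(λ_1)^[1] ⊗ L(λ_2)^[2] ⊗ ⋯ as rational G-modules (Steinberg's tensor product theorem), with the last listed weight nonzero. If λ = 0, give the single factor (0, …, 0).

((1, 1, 0, 1, 0, 1),)

ω-coordinates c = M·v, v = (-11, -7, 12, 7, 1, 3):
  c_1 = (2)·(-11) + (-3)·(-7) + 2·12 + (-2)·(7) + 1·1 + (-3)·(3) = 1
  c_2 = (1)·(-11) + (0)·(-7) + 1·12 + 0·7 + 0·1 + 0·3 = 1
  c_3 = (0)·(-11) + (0)·(-7) + 0·12 + 0·7 + 3·1 + (-1)·(3) = 0
  c_4 = (0)·(-11) + (-3)·(-7) + 2·12 + (-3)·(7) + 10·1 + (-11)·(3) = 1
  c_5 = (-1)·(-11) + (1)·(-7) + 0·12 + 0·7 + 2·1 + (-2)·(3) = 0
  c_6 = (0)·(-11) + (2)·(-7) + (-1)·(12) + 2·7 + (-5)·(1) + 6·3 = 1
p = 2; digits c_i = Σ_j d_{ij}·2^j, 0 ≤ d_{ij} < 2:
  c_1 = 1 = 1·2^0
  c_2 = 1 = 1·2^0
  c_3 = 0
  c_4 = 1 = 1·2^0
  c_5 = 0
  c_6 = 1 = 1·2^0
λ_0 = (1, 1, 0, 1, 0, 1)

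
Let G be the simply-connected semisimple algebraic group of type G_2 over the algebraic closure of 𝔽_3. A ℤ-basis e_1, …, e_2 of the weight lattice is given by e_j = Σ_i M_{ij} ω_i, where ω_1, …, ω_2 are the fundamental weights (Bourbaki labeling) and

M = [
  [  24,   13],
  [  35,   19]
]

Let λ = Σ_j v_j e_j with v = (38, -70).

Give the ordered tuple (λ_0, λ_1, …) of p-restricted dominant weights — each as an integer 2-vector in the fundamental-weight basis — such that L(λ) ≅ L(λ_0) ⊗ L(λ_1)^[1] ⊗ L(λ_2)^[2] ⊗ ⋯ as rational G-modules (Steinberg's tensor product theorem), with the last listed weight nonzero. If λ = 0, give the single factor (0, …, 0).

((2, 0),)

Change of basis e → ω: c = M·v where v = (38, -70):
  c_1 = 24·38 + (13)·(-70) = 2
  c_2 = 35·38 + (19)·(-70) = 0
Expand coordinatewise in base 3:
  c_1 = 2 = 2·3^0
  c_2 = 0
Factor λ_0 = (2, 0)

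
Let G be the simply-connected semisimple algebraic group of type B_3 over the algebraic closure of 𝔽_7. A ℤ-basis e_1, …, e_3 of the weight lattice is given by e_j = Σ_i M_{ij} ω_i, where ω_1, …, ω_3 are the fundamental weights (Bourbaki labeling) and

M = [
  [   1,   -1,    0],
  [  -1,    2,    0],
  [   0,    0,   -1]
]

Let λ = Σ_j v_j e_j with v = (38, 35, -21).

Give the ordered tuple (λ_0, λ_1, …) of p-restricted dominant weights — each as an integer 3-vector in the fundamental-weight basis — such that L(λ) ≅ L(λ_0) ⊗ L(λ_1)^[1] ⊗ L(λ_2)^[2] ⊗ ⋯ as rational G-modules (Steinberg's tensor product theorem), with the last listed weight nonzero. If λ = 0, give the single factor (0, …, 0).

((3, 4, 0), (0, 4, 3))

Compute c_i = Σ_j M_{ij} v_j with v = (38, 35, -21):
  c_1 = (1)·(38) + (-1)·(35) + (0)·(-21) = 3
  c_2 = (-1)·(38) + (2)·(35) + (0)·(-21) = 32
  c_3 = (0)·(38) + (0)·(35) + (-1)·(-21) = 21
p = 7; digits c_i = Σ_j d_{ij}·7^j, 0 ≤ d_{ij} < 7:
  c_1 = 3 = 3·7^0
  c_2 = 32 = 4·7^0 + 4·7^1
  c_3 = 21 = 0·7^0 + 3·7^1
p-restricted factor λ_0 = (3, 4, 0)
p-restricted factor λ_1 = (0, 4, 3)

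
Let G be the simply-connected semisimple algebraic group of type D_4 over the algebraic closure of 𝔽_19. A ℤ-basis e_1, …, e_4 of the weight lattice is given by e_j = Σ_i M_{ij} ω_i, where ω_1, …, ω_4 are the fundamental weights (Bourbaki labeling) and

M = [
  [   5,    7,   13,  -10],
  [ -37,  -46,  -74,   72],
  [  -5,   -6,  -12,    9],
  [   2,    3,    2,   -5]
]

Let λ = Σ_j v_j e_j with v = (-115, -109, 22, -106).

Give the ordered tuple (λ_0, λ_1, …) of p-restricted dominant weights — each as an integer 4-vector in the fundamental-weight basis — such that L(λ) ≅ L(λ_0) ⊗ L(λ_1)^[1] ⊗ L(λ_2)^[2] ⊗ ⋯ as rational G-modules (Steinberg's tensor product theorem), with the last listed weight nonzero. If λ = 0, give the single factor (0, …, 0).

((8, 9, 11, 17),)

ω-coordinates c = M·v, v = (-115, -109, 22, -106):
  c_1 = 5*-115 + 7*-109 + 13*22 + -10*-106 = 8
  c_2 = -37*-115 + -46*-109 + -74*22 + 72*-106 = 9
  c_3 = -5*-115 + -6*-109 + -12*22 + 9*-106 = 11
  c_4 = 2*-115 + 3*-109 + 2*22 + -5*-106 = 17
p = 19; digits c_i = Σ_j d_{ij}·19^j, 0 ≤ d_{ij} < 19:
  c_1 = 8 = 8·19^0
  c_2 = 9 = 9·19^0
  c_3 = 11 = 11·19^0
  c_4 = 17 = 17·19^0
Factor λ_0 = (8, 9, 11, 17)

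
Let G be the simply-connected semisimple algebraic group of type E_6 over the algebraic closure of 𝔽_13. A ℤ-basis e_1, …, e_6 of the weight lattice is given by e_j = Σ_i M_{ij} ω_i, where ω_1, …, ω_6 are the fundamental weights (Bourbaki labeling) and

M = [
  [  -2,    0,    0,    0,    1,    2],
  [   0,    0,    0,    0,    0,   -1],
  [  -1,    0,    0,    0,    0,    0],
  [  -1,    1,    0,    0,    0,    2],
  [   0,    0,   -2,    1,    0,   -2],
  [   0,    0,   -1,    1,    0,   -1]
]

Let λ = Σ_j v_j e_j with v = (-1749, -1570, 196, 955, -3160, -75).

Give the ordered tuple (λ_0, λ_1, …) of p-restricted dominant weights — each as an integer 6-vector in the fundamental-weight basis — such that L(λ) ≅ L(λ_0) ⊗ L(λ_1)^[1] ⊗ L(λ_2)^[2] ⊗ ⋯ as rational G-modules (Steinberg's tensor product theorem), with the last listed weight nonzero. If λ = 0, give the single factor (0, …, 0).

Converting to the ω-basis (c_i = row i of M dotted with v = (-1749, -1570, 196, 955, -3160, -75)):
  c_1 = -2*-1749 + 0*-1570 + 0*196 + 0*955 + 1*-3160 + 2*-75 = 188
  c_2 = 0*-1749 + 0*-1570 + 0*196 + 0*955 + 0*-3160 + -1*-75 = 75
  c_3 = -1*-1749 + 0*-1570 + 0*196 + 0*955 + 0*-3160 + 0*-75 = 1749
  c_4 = -1*-1749 + 1*-1570 + 0*196 + 0*955 + 0*-3160 + 2*-75 = 29
  c_5 = 0*-1749 + 0*-1570 + -2*196 + 1*955 + 0*-3160 + -2*-75 = 713
  c_6 = 0*-1749 + 0*-1570 + -1*196 + 1*955 + 0*-3160 + -1*-75 = 834
Writing each c_i in base p = 13:
  c_1 = 188 = 6·13^0 + 1·13^1 + 1·13^2
  c_2 = 75 = 10·13^0 + 5·13^1
  c_3 = 1749 = 7·13^0 + 4·13^1 + 10·13^2
  c_4 = 29 = 3·13^0 + 2·13^1
  c_5 = 713 = 11·13^0 + 2·13^1 + 4·13^2
  c_6 = 834 = 2·13^0 + 12·13^1 + 4·13^2
λ_0 = (6, 10, 7, 3, 11, 2)
λ_1 = (1, 5, 4, 2, 2, 12)
λ_2 = (1, 0, 10, 0, 4, 4)

((6, 10, 7, 3, 11, 2), (1, 5, 4, 2, 2, 12), (1, 0, 10, 0, 4, 4))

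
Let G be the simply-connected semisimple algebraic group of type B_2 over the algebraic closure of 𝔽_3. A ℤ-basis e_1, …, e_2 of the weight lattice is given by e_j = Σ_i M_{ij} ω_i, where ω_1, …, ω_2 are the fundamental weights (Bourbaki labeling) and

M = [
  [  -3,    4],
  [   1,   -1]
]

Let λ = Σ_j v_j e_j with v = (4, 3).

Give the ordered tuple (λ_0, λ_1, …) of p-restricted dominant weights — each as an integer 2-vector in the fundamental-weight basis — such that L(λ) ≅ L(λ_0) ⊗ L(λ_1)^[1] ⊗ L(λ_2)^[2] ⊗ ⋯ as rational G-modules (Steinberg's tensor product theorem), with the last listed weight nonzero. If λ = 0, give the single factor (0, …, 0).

((0, 1),)

Compute c_i = Σ_j M_{ij} v_j with v = (4, 3):
  c_1 = (-3)·(4) + (4)·(3) = 0
  c_2 = (1)·(4) + (-1)·(3) = 1
Base-3 expansion of each c_i:
  c_1 = 0
  c_2 = 1 = 1·3^0
λ_0 = (0, 1)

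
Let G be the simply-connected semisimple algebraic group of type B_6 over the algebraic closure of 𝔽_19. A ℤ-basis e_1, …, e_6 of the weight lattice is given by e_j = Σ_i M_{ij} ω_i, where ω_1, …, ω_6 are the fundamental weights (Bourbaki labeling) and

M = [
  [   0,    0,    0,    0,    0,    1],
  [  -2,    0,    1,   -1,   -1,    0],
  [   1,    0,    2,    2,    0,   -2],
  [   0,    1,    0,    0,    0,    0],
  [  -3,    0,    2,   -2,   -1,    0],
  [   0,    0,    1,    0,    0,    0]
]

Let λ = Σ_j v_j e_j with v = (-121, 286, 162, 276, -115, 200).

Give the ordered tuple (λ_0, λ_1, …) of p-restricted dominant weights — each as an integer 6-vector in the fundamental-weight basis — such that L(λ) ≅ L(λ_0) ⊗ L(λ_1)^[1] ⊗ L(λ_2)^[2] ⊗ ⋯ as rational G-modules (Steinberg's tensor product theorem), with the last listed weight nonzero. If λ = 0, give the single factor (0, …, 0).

((10, 15, 13, 1, 3, 10), (10, 12, 18, 15, 13, 8))

Converting to the ω-basis (c_i = row i of M dotted with v = (-121, 286, 162, 276, -115, 200)):
  c_1 = 0*-121 + 0*286 + 0*162 + 0*276 + 0*-115 + 1*200 = 200
  c_2 = -2*-121 + 0*286 + 1*162 + -1*276 + -1*-115 + 0*200 = 243
  c_3 = 1*-121 + 0*286 + 2*162 + 2*276 + 0*-115 + -2*200 = 355
  c_4 = 0*-121 + 1*286 + 0*162 + 0*276 + 0*-115 + 0*200 = 286
  c_5 = -3*-121 + 0*286 + 2*162 + -2*276 + -1*-115 + 0*200 = 250
  c_6 = 0*-121 + 0*286 + 1*162 + 0*276 + 0*-115 + 0*200 = 162
p = 19; digits c_i = Σ_j d_{ij}·19^j, 0 ≤ d_{ij} < 19:
  c_1 = 200 = 10·19^0 + 10·19^1
  c_2 = 243 = 15·19^0 + 12·19^1
  c_3 = 355 = 13·19^0 + 18·19^1
  c_4 = 286 = 1·19^0 + 15·19^1
  c_5 = 250 = 3·19^0 + 13·19^1
  c_6 = 162 = 10·19^0 + 8·19^1
Factor λ_0 = (10, 15, 13, 1, 3, 10)
Factor λ_1 = (10, 12, 18, 15, 13, 8)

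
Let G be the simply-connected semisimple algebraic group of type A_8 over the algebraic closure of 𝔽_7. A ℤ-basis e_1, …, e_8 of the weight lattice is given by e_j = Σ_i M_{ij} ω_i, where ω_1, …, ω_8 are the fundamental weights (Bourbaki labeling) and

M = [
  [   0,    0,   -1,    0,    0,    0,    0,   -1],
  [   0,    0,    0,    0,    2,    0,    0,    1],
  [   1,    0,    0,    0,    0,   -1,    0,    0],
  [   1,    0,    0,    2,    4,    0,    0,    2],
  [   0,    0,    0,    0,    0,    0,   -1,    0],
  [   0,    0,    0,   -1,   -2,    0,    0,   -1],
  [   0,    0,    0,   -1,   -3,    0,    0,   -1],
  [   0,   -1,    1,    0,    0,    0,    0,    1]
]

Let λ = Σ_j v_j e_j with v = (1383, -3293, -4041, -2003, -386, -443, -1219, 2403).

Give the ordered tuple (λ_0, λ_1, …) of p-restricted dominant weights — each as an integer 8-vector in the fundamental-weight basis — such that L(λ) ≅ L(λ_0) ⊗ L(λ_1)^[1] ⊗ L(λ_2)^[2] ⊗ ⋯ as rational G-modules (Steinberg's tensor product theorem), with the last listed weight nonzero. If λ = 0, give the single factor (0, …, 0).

((0, 0, 6, 2, 1, 1, 2, 3), (3, 2, 1, 0, 6, 4, 3, 5), (5, 5, 2, 6, 3, 0, 1, 5), (4, 4, 5, 1, 3, 1, 2, 4))

ω-coordinates c = M·v, v = (1383, -3293, -4041, -2003, -386, -443, -1219, 2403):
  c_1 = 0·1383 + (0)·(-3293) + (-1)·(-4041) + (0)·(-2003) + (0)·(-386) + (0)·(-443) + (0)·(-1219) + (-1)·(2403) = 1638
  c_2 = 0·1383 + (0)·(-3293) + (0)·(-4041) + (0)·(-2003) + (2)·(-386) + (0)·(-443) + (0)·(-1219) + 1·2403 = 1631
  c_3 = 1·1383 + (0)·(-3293) + (0)·(-4041) + (0)·(-2003) + (0)·(-386) + (-1)·(-443) + (0)·(-1219) + 0·2403 = 1826
  c_4 = 1·1383 + (0)·(-3293) + (0)·(-4041) + (2)·(-2003) + (4)·(-386) + (0)·(-443) + (0)·(-1219) + 2·2403 = 639
  c_5 = 0·1383 + (0)·(-3293) + (0)·(-4041) + (0)·(-2003) + (0)·(-386) + (0)·(-443) + (-1)·(-1219) + 0·2403 = 1219
  c_6 = 0·1383 + (0)·(-3293) + (0)·(-4041) + (-1)·(-2003) + (-2)·(-386) + (0)·(-443) + (0)·(-1219) + (-1)·(2403) = 372
  c_7 = 0·1383 + (0)·(-3293) + (0)·(-4041) + (-1)·(-2003) + (-3)·(-386) + (0)·(-443) + (0)·(-1219) + (-1)·(2403) = 758
  c_8 = 0·1383 + (-1)·(-3293) + (1)·(-4041) + (0)·(-2003) + (0)·(-386) + (0)·(-443) + (0)·(-1219) + 1·2403 = 1655
Writing each c_i in base p = 7:
  c_1 = 1638 = 0·7^0 + 3·7^1 + 5·7^2 + 4·7^3
  c_2 = 1631 = 0·7^0 + 2·7^1 + 5·7^2 + 4·7^3
  c_3 = 1826 = 6·7^0 + 1·7^1 + 2·7^2 + 5·7^3
  c_4 = 639 = 2·7^0 + 0·7^1 + 6·7^2 + 1·7^3
  c_5 = 1219 = 1·7^0 + 6·7^1 + 3·7^2 + 3·7^3
  c_6 = 372 = 1·7^0 + 4·7^1 + 0·7^2 + 1·7^3
  c_7 = 758 = 2·7^0 + 3·7^1 + 1·7^2 + 2·7^3
  c_8 = 1655 = 3·7^0 + 5·7^1 + 5·7^2 + 4·7^3
λ_0 = (0, 0, 6, 2, 1, 1, 2, 3)
λ_1 = (3, 2, 1, 0, 6, 4, 3, 5)
λ_2 = (5, 5, 2, 6, 3, 0, 1, 5)
λ_3 = (4, 4, 5, 1, 3, 1, 2, 4)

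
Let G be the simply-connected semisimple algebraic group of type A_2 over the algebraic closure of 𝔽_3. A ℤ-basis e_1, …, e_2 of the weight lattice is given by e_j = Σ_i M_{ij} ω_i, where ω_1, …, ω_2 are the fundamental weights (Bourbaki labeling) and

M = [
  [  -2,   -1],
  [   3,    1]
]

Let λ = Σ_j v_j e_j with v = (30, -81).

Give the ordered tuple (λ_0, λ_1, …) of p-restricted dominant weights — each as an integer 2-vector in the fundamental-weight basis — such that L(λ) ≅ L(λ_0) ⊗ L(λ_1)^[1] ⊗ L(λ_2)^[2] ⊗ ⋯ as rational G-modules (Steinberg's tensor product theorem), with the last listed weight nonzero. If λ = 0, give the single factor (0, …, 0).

In the fundamental-weight basis, λ has coordinates c = M·v (v = (30, -81)):
  c_1 = -2*30 + -1*-81 = 21
  c_2 = 3*30 + 1*-81 = 9
Writing each c_i in base p = 3:
  c_1 = 21 = 0·3^0 + 1·3^1 + 2·3^2
  c_2 = 9 = 0·3^0 + 0·3^1 + 1·3^2
p-restricted factor λ_0 = (0, 0)
p-restricted factor λ_1 = (1, 0)
p-restricted factor λ_2 = (2, 1)

((0, 0), (1, 0), (2, 1))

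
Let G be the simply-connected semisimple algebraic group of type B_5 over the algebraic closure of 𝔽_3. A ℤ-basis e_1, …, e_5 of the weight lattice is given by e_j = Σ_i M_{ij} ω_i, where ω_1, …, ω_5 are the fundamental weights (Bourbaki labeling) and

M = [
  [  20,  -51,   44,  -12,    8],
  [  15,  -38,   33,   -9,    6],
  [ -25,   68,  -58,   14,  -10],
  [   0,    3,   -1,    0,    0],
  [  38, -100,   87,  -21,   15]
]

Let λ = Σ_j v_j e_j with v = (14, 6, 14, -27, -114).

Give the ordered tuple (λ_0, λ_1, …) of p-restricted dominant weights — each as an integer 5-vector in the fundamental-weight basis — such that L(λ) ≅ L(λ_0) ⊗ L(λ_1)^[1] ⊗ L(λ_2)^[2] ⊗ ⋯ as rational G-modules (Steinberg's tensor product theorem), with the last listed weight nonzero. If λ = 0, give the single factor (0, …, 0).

In the fundamental-weight basis, λ has coordinates c = M·v (v = (14, 6, 14, -27, -114)):
  c_1 = 20*14 + -51*6 + 44*14 + -12*-27 + 8*-114 = 2
  c_2 = 15*14 + -38*6 + 33*14 + -9*-27 + 6*-114 = 3
  c_3 = -25*14 + 68*6 + -58*14 + 14*-27 + -10*-114 = 8
  c_4 = 0*14 + 3*6 + -1*14 + 0*-27 + 0*-114 = 4
  c_5 = 38*14 + -100*6 + 87*14 + -21*-27 + 15*-114 = 7
Expand coordinatewise in base 3:
  c_1 = 2 = 2·3^0
  c_2 = 3 = 0·3^0 + 1·3^1
  c_3 = 8 = 2·3^0 + 2·3^1
  c_4 = 4 = 1·3^0 + 1·3^1
  c_5 = 7 = 1·3^0 + 2·3^1
λ_0 = (2, 0, 2, 1, 1)
λ_1 = (0, 1, 2, 1, 2)

((2, 0, 2, 1, 1), (0, 1, 2, 1, 2))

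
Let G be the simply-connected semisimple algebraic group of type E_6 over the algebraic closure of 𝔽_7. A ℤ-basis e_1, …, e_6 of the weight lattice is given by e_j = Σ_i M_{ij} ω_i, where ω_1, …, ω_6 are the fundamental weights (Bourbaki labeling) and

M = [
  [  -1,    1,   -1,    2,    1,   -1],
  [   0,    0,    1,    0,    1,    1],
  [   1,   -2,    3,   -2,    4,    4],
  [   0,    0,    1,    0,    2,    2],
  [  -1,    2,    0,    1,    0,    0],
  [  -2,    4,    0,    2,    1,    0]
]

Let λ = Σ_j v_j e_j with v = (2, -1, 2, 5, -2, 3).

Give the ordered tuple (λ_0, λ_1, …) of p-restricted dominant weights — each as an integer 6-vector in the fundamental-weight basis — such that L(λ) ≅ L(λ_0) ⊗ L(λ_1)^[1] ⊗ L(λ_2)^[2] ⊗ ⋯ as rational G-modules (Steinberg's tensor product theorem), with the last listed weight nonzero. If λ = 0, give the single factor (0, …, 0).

((0, 3, 4, 4, 1, 0),)

Converting to the ω-basis (c_i = row i of M dotted with v = (2, -1, 2, 5, -2, 3)):
  c_1 = (-1)·(2) + (1)·(-1) + (-1)·(2) + (2)·(5) + (1)·(-2) + (-1)·(3) = 0
  c_2 = (0)·(2) + (0)·(-1) + (1)·(2) + (0)·(5) + (1)·(-2) + (1)·(3) = 3
  c_3 = (1)·(2) + (-2)·(-1) + (3)·(2) + (-2)·(5) + (4)·(-2) + (4)·(3) = 4
  c_4 = (0)·(2) + (0)·(-1) + (1)·(2) + (0)·(5) + (2)·(-2) + (2)·(3) = 4
  c_5 = (-1)·(2) + (2)·(-1) + (0)·(2) + (1)·(5) + (0)·(-2) + (0)·(3) = 1
  c_6 = (-2)·(2) + (4)·(-1) + (0)·(2) + (2)·(5) + (1)·(-2) + (0)·(3) = 0
Expand coordinatewise in base 7:
  c_1 = 0
  c_2 = 3 = 3·7^0
  c_3 = 4 = 4·7^0
  c_4 = 4 = 4·7^0
  c_5 = 1 = 1·7^0
  c_6 = 0
Factor λ_0 = (0, 3, 4, 4, 1, 0)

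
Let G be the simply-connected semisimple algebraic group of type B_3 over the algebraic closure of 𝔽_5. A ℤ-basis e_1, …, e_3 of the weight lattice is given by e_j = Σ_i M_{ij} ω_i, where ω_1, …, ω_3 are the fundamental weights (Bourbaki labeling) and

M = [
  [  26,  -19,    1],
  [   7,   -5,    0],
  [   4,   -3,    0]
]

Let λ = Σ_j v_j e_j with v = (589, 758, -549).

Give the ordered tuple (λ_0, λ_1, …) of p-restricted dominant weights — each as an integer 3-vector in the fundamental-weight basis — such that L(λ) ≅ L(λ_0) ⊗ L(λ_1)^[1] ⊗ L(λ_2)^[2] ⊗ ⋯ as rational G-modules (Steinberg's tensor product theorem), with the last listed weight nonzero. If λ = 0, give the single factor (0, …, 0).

Converting to the ω-basis (c_i = row i of M dotted with v = (589, 758, -549)):
  c_1 = 26*589 + -19*758 + 1*-549 = 363
  c_2 = 7*589 + -5*758 + 0*-549 = 333
  c_3 = 4*589 + -3*758 + 0*-549 = 82
p = 5; digits c_i = Σ_j d_{ij}·5^j, 0 ≤ d_{ij} < 5:
  c_1 = 363 = 3·5^0 + 2·5^1 + 4·5^2 + 2·5^3
  c_2 = 333 = 3·5^0 + 1·5^1 + 3·5^2 + 2·5^3
  c_3 = 82 = 2·5^0 + 1·5^1 + 3·5^2
Factor λ_0 = (3, 3, 2)
Factor λ_1 = (2, 1, 1)
Factor λ_2 = (4, 3, 3)
Factor λ_3 = (2, 2, 0)

((3, 3, 2), (2, 1, 1), (4, 3, 3), (2, 2, 0))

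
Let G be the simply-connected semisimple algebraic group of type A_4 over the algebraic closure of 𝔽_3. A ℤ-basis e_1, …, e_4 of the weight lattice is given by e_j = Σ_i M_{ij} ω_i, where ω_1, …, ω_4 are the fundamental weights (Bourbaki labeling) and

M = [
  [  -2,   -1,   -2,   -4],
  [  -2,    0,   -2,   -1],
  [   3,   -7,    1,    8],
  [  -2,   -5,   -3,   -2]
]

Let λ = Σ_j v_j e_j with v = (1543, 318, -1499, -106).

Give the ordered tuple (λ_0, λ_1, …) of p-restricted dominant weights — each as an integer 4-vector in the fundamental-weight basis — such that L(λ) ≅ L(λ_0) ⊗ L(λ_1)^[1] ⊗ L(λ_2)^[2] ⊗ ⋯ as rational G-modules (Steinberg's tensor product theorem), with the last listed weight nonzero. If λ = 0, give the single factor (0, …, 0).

((0, 0, 2, 0), (0, 0, 0, 2), (2, 2, 0, 0), (0, 0, 2, 1))

Compute c_i = Σ_j M_{ij} v_j with v = (1543, 318, -1499, -106):
  c_1 = (-2)·(1543) + (-1)·(318) + (-2)·(-1499) + (-4)·(-106) = 18
  c_2 = (-2)·(1543) + (0)·(318) + (-2)·(-1499) + (-1)·(-106) = 18
  c_3 = (3)·(1543) + (-7)·(318) + (1)·(-1499) + (8)·(-106) = 56
  c_4 = (-2)·(1543) + (-5)·(318) + (-3)·(-1499) + (-2)·(-106) = 33
p = 3; digits c_i = Σ_j d_{ij}·3^j, 0 ≤ d_{ij} < 3:
  c_1 = 18 = 0·3^0 + 0·3^1 + 2·3^2
  c_2 = 18 = 0·3^0 + 0·3^1 + 2·3^2
  c_3 = 56 = 2·3^0 + 0·3^1 + 0·3^2 + 2·3^3
  c_4 = 33 = 0·3^0 + 2·3^1 + 0·3^2 + 1·3^3
λ_0 = (0, 0, 2, 0)
λ_1 = (0, 0, 0, 2)
λ_2 = (2, 2, 0, 0)
λ_3 = (0, 0, 2, 1)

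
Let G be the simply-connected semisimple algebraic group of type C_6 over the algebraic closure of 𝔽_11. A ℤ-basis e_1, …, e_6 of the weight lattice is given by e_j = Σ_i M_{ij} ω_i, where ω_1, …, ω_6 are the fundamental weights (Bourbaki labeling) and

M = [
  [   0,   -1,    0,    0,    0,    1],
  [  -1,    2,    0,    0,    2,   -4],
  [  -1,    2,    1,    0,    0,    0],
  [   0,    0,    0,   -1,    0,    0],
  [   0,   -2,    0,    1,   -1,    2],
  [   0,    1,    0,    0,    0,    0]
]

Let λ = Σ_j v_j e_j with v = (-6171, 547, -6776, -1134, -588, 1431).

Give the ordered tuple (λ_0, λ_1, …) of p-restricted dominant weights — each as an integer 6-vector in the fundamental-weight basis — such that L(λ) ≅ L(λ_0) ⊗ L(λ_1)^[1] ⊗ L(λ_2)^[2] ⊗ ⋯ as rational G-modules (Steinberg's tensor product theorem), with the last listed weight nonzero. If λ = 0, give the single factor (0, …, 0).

Compute c_i = Σ_j M_{ij} v_j with v = (-6171, 547, -6776, -1134, -588, 1431):
  c_1 = (0)·(-6171) + (-1)·(547) + (0)·(-6776) + (0)·(-1134) + (0)·(-588) + (1)·(1431) = 884
  c_2 = (-1)·(-6171) + (2)·(547) + (0)·(-6776) + (0)·(-1134) + (2)·(-588) + (-4)·(1431) = 365
  c_3 = (-1)·(-6171) + (2)·(547) + (1)·(-6776) + (0)·(-1134) + (0)·(-588) + (0)·(1431) = 489
  c_4 = (0)·(-6171) + (0)·(547) + (0)·(-6776) + (-1)·(-1134) + (0)·(-588) + (0)·(1431) = 1134
  c_5 = (0)·(-6171) + (-2)·(547) + (0)·(-6776) + (1)·(-1134) + (-1)·(-588) + (2)·(1431) = 1222
  c_6 = (0)·(-6171) + (1)·(547) + (0)·(-6776) + (0)·(-1134) + (0)·(-588) + (0)·(1431) = 547
Writing each c_i in base p = 11:
  c_1 = 884 = 4·11^0 + 3·11^1 + 7·11^2
  c_2 = 365 = 2·11^0 + 0·11^1 + 3·11^2
  c_3 = 489 = 5·11^0 + 0·11^1 + 4·11^2
  c_4 = 1134 = 1·11^0 + 4·11^1 + 9·11^2
  c_5 = 1222 = 1·11^0 + 1·11^1 + 10·11^2
  c_6 = 547 = 8·11^0 + 5·11^1 + 4·11^2
p-restricted factor λ_0 = (4, 2, 5, 1, 1, 8)
p-restricted factor λ_1 = (3, 0, 0, 4, 1, 5)
p-restricted factor λ_2 = (7, 3, 4, 9, 10, 4)

((4, 2, 5, 1, 1, 8), (3, 0, 0, 4, 1, 5), (7, 3, 4, 9, 10, 4))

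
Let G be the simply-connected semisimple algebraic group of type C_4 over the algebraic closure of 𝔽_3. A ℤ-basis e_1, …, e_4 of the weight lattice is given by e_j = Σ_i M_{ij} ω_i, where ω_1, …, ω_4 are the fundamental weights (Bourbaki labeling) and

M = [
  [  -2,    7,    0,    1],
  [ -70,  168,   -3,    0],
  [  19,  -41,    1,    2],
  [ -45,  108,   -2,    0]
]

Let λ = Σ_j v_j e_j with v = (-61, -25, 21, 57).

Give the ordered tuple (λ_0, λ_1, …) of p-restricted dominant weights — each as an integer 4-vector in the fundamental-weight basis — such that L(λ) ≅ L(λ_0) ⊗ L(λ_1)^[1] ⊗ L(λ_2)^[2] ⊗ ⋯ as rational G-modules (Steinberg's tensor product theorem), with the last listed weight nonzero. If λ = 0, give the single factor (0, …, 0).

((1, 1, 1, 0), (1, 2, 0, 1))

In the fundamental-weight basis, λ has coordinates c = M·v (v = (-61, -25, 21, 57)):
  c_1 = (-2)·(-61) + (7)·(-25) + 0·21 + 1·57 = 4
  c_2 = (-70)·(-61) + (168)·(-25) + (-3)·(21) + 0·57 = 7
  c_3 = (19)·(-61) + (-41)·(-25) + 1·21 + 2·57 = 1
  c_4 = (-45)·(-61) + (108)·(-25) + (-2)·(21) + 0·57 = 3
Expand coordinatewise in base 3:
  c_1 = 4 = 1·3^0 + 1·3^1
  c_2 = 7 = 1·3^0 + 2·3^1
  c_3 = 1 = 1·3^0
  c_4 = 3 = 0·3^0 + 1·3^1
p-restricted factor λ_0 = (1, 1, 1, 0)
p-restricted factor λ_1 = (1, 2, 0, 1)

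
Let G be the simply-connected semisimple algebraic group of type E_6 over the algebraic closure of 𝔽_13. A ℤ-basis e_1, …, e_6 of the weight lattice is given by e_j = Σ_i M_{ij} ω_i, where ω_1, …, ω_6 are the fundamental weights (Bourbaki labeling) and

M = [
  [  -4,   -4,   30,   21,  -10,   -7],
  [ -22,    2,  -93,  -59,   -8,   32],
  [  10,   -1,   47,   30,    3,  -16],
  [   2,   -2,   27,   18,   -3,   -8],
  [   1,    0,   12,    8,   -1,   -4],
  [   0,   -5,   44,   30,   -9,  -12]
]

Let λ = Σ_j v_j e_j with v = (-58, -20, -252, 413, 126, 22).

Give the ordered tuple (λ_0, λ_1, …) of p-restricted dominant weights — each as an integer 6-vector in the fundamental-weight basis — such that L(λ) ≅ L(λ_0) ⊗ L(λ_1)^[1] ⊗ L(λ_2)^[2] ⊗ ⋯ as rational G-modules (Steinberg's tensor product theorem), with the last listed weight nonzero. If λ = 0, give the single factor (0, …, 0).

ω-coordinates c = M·v, v = (-58, -20, -252, 413, 126, 22):
  c_1 = (-4)·(-58) + (-4)·(-20) + (30)·(-252) + (21)·(413) + (-10)·(126) + (-7)·(22) = 11
  c_2 = (-22)·(-58) + (2)·(-20) + (-93)·(-252) + (-59)·(413) + (-8)·(126) + (32)·(22) = 1
  c_3 = (10)·(-58) + (-1)·(-20) + (47)·(-252) + (30)·(413) + (3)·(126) + (-16)·(22) = 12
  c_4 = (2)·(-58) + (-2)·(-20) + (27)·(-252) + (18)·(413) + (-3)·(126) + (-8)·(22) = 0
  c_5 = (1)·(-58) + (0)·(-20) + (12)·(-252) + (8)·(413) + (-1)·(126) + (-4)·(22) = 8
  c_6 = (0)·(-58) + (-5)·(-20) + (44)·(-252) + (30)·(413) + (-9)·(126) + (-12)·(22) = 4
Expand coordinatewise in base 13:
  c_1 = 11 = 11·13^0
  c_2 = 1 = 1·13^0
  c_3 = 12 = 12·13^0
  c_4 = 0
  c_5 = 8 = 8·13^0
  c_6 = 4 = 4·13^0
p-restricted factor λ_0 = (11, 1, 12, 0, 8, 4)

((11, 1, 12, 0, 8, 4),)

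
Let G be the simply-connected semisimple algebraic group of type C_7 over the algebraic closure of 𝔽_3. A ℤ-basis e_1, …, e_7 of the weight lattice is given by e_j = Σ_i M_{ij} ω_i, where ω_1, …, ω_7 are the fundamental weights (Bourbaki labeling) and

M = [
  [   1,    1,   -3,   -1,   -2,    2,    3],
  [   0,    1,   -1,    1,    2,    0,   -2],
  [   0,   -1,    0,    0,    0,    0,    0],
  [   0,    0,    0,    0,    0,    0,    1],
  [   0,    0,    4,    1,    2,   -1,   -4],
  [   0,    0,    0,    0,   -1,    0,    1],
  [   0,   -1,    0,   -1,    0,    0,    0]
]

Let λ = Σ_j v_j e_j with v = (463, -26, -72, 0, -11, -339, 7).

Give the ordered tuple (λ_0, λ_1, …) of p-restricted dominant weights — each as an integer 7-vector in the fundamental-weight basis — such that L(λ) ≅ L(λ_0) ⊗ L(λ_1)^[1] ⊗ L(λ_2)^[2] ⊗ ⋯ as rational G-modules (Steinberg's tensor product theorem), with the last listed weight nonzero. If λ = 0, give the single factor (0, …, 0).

((0, 1, 2, 1, 1, 0, 2), (0, 0, 2, 2, 0, 0, 2), (2, 1, 2, 0, 0, 2, 2))

Change of basis e → ω: c = M·v where v = (463, -26, -72, 0, -11, -339, 7):
  c_1 = 1·463 + (1)·(-26) + (-3)·(-72) + (-1)·(0) + (-2)·(-11) + (2)·(-339) + 3·7 = 18
  c_2 = 0·463 + (1)·(-26) + (-1)·(-72) + 1·0 + (2)·(-11) + (0)·(-339) + (-2)·(7) = 10
  c_3 = 0·463 + (-1)·(-26) + (0)·(-72) + 0·0 + (0)·(-11) + (0)·(-339) + 0·7 = 26
  c_4 = 0·463 + (0)·(-26) + (0)·(-72) + 0·0 + (0)·(-11) + (0)·(-339) + 1·7 = 7
  c_5 = 0·463 + (0)·(-26) + (4)·(-72) + 1·0 + (2)·(-11) + (-1)·(-339) + (-4)·(7) = 1
  c_6 = 0·463 + (0)·(-26) + (0)·(-72) + 0·0 + (-1)·(-11) + (0)·(-339) + 1·7 = 18
  c_7 = 0·463 + (-1)·(-26) + (0)·(-72) + (-1)·(0) + (0)·(-11) + (0)·(-339) + 0·7 = 26
Base-3 expansion of each c_i:
  c_1 = 18 = 0·3^0 + 0·3^1 + 2·3^2
  c_2 = 10 = 1·3^0 + 0·3^1 + 1·3^2
  c_3 = 26 = 2·3^0 + 2·3^1 + 2·3^2
  c_4 = 7 = 1·3^0 + 2·3^1
  c_5 = 1 = 1·3^0
  c_6 = 18 = 0·3^0 + 0·3^1 + 2·3^2
  c_7 = 26 = 2·3^0 + 2·3^1 + 2·3^2
λ_0 = (0, 1, 2, 1, 1, 0, 2)
λ_1 = (0, 0, 2, 2, 0, 0, 2)
λ_2 = (2, 1, 2, 0, 0, 2, 2)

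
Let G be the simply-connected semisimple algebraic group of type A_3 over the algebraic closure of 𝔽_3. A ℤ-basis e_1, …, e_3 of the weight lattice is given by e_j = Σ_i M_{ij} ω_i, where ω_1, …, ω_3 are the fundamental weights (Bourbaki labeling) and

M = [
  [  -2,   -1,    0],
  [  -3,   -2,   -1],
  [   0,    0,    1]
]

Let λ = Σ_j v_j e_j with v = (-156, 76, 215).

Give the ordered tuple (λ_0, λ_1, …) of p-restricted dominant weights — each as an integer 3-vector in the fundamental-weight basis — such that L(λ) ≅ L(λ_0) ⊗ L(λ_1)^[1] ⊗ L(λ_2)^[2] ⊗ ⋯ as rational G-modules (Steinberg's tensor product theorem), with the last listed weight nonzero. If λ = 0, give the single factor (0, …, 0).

Converting to the ω-basis (c_i = row i of M dotted with v = (-156, 76, 215)):
  c_1 = -2*-156 + -1*76 + 0*215 = 236
  c_2 = -3*-156 + -2*76 + -1*215 = 101
  c_3 = 0*-156 + 0*76 + 1*215 = 215
Expand coordinatewise in base 3:
  c_1 = 236 = 2·3^0 + 0·3^1 + 2·3^2 + 2·3^3 + 2·3^4
  c_2 = 101 = 2·3^0 + 0·3^1 + 2·3^2 + 0·3^3 + 1·3^4
  c_3 = 215 = 2·3^0 + 2·3^1 + 2·3^2 + 1·3^3 + 2·3^4
p-restricted factor λ_0 = (2, 2, 2)
p-restricted factor λ_1 = (0, 0, 2)
p-restricted factor λ_2 = (2, 2, 2)
p-restricted factor λ_3 = (2, 0, 1)
p-restricted factor λ_4 = (2, 1, 2)

((2, 2, 2), (0, 0, 2), (2, 2, 2), (2, 0, 1), (2, 1, 2))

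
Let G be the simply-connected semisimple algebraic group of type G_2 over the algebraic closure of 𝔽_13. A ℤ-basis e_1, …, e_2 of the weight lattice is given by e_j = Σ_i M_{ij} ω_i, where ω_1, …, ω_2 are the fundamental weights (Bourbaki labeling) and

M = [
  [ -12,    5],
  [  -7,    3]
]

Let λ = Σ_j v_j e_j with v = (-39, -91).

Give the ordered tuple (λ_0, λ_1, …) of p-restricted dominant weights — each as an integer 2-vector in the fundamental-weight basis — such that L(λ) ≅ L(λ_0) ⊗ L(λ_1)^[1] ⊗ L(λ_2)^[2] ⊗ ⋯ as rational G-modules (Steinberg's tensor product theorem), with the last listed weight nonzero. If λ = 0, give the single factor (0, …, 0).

Change of basis e → ω: c = M·v where v = (-39, -91):
  c_1 = (-12)·(-39) + (5)·(-91) = 13
  c_2 = (-7)·(-39) + (3)·(-91) = 0
Writing each c_i in base p = 13:
  c_1 = 13 = 0·13^0 + 1·13^1
  c_2 = 0
p-restricted factor λ_0 = (0, 0)
p-restricted factor λ_1 = (1, 0)

((0, 0), (1, 0))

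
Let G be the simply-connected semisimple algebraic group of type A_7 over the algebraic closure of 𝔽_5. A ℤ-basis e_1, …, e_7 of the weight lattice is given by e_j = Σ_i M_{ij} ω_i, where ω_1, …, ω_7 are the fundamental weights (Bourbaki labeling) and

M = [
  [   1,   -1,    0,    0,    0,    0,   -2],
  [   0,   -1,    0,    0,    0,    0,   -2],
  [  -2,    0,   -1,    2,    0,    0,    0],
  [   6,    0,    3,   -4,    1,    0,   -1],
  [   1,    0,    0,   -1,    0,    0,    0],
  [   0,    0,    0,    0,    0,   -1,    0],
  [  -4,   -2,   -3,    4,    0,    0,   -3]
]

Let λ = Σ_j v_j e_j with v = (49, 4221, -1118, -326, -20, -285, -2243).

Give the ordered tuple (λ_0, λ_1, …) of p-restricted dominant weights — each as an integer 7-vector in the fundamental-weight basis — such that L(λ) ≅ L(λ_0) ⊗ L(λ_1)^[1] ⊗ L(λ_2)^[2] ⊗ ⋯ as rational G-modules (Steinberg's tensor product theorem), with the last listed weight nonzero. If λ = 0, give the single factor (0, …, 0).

In the fundamental-weight basis, λ has coordinates c = M·v (v = (49, 4221, -1118, -326, -20, -285, -2243)):
  c_1 = 1*49 + -1*4221 + 0*-1118 + 0*-326 + 0*-20 + 0*-285 + -2*-2243 = 314
  c_2 = 0*49 + -1*4221 + 0*-1118 + 0*-326 + 0*-20 + 0*-285 + -2*-2243 = 265
  c_3 = -2*49 + 0*4221 + -1*-1118 + 2*-326 + 0*-20 + 0*-285 + 0*-2243 = 368
  c_4 = 6*49 + 0*4221 + 3*-1118 + -4*-326 + 1*-20 + 0*-285 + -1*-2243 = 467
  c_5 = 1*49 + 0*4221 + 0*-1118 + -1*-326 + 0*-20 + 0*-285 + 0*-2243 = 375
  c_6 = 0*49 + 0*4221 + 0*-1118 + 0*-326 + 0*-20 + -1*-285 + 0*-2243 = 285
  c_7 = -4*49 + -2*4221 + -3*-1118 + 4*-326 + 0*-20 + 0*-285 + -3*-2243 = 141
p = 5; digits c_i = Σ_j d_{ij}·5^j, 0 ≤ d_{ij} < 5:
  c_1 = 314 = 4·5^0 + 2·5^1 + 2·5^2 + 2·5^3
  c_2 = 265 = 0·5^0 + 3·5^1 + 0·5^2 + 2·5^3
  c_3 = 368 = 3·5^0 + 3·5^1 + 4·5^2 + 2·5^3
  c_4 = 467 = 2·5^0 + 3·5^1 + 3·5^2 + 3·5^3
  c_5 = 375 = 0·5^0 + 0·5^1 + 0·5^2 + 3·5^3
  c_6 = 285 = 0·5^0 + 2·5^1 + 1·5^2 + 2·5^3
  c_7 = 141 = 1·5^0 + 3·5^1 + 0·5^2 + 1·5^3
p-restricted factor λ_0 = (4, 0, 3, 2, 0, 0, 1)
p-restricted factor λ_1 = (2, 3, 3, 3, 0, 2, 3)
p-restricted factor λ_2 = (2, 0, 4, 3, 0, 1, 0)
p-restricted factor λ_3 = (2, 2, 2, 3, 3, 2, 1)

((4, 0, 3, 2, 0, 0, 1), (2, 3, 3, 3, 0, 2, 3), (2, 0, 4, 3, 0, 1, 0), (2, 2, 2, 3, 3, 2, 1))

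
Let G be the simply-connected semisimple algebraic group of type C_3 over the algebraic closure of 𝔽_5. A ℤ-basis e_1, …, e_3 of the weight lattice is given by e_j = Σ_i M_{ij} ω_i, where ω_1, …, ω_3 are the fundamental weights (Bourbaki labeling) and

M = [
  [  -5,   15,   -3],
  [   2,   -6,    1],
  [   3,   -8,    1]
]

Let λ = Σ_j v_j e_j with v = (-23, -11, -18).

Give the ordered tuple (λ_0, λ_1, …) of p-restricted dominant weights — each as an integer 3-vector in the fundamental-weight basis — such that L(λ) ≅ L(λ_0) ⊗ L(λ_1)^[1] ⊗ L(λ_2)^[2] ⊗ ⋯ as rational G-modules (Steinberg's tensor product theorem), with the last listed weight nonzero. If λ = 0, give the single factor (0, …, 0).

ω-coordinates c = M·v, v = (-23, -11, -18):
  c_1 = -5*-23 + 15*-11 + -3*-18 = 4
  c_2 = 2*-23 + -6*-11 + 1*-18 = 2
  c_3 = 3*-23 + -8*-11 + 1*-18 = 1
Writing each c_i in base p = 5:
  c_1 = 4 = 4·5^0
  c_2 = 2 = 2·5^0
  c_3 = 1 = 1·5^0
p-restricted factor λ_0 = (4, 2, 1)

((4, 2, 1),)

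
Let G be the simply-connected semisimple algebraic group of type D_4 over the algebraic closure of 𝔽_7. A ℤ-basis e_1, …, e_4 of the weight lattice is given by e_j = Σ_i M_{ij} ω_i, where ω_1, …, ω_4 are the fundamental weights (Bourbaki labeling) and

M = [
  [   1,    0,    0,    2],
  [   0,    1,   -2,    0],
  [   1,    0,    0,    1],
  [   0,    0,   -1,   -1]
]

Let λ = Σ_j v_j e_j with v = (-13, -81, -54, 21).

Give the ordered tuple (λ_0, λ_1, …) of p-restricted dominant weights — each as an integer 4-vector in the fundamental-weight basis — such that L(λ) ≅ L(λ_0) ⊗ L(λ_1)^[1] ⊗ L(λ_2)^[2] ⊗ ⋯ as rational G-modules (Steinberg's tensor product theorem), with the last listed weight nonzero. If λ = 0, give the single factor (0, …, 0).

((1, 6, 1, 5), (4, 3, 1, 4))

Converting to the ω-basis (c_i = row i of M dotted with v = (-13, -81, -54, 21)):
  c_1 = (1)·(-13) + (0)·(-81) + (0)·(-54) + 2·21 = 29
  c_2 = (0)·(-13) + (1)·(-81) + (-2)·(-54) + 0·21 = 27
  c_3 = (1)·(-13) + (0)·(-81) + (0)·(-54) + 1·21 = 8
  c_4 = (0)·(-13) + (0)·(-81) + (-1)·(-54) + (-1)·(21) = 33
p = 7; digits c_i = Σ_j d_{ij}·7^j, 0 ≤ d_{ij} < 7:
  c_1 = 29 = 1·7^0 + 4·7^1
  c_2 = 27 = 6·7^0 + 3·7^1
  c_3 = 8 = 1·7^0 + 1·7^1
  c_4 = 33 = 5·7^0 + 4·7^1
λ_0 = (1, 6, 1, 5)
λ_1 = (4, 3, 1, 4)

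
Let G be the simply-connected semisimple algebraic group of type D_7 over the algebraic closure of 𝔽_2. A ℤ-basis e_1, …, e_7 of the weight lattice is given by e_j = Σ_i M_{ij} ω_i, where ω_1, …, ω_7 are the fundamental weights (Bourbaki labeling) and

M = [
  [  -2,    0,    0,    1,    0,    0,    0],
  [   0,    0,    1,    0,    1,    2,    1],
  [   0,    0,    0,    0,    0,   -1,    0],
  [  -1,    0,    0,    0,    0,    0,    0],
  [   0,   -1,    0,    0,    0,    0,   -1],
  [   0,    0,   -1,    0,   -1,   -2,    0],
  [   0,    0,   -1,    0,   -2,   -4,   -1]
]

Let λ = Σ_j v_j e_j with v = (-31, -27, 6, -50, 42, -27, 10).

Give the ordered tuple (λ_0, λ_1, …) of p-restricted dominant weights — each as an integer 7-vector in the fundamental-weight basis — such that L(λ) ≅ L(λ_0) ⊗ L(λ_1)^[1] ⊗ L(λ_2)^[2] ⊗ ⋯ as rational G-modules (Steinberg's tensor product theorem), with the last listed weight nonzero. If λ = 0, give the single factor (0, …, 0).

Compute c_i = Σ_j M_{ij} v_j with v = (-31, -27, 6, -50, 42, -27, 10):
  c_1 = -2*-31 + 0*-27 + 0*6 + 1*-50 + 0*42 + 0*-27 + 0*10 = 12
  c_2 = 0*-31 + 0*-27 + 1*6 + 0*-50 + 1*42 + 2*-27 + 1*10 = 4
  c_3 = 0*-31 + 0*-27 + 0*6 + 0*-50 + 0*42 + -1*-27 + 0*10 = 27
  c_4 = -1*-31 + 0*-27 + 0*6 + 0*-50 + 0*42 + 0*-27 + 0*10 = 31
  c_5 = 0*-31 + -1*-27 + 0*6 + 0*-50 + 0*42 + 0*-27 + -1*10 = 17
  c_6 = 0*-31 + 0*-27 + -1*6 + 0*-50 + -1*42 + -2*-27 + 0*10 = 6
  c_7 = 0*-31 + 0*-27 + -1*6 + 0*-50 + -2*42 + -4*-27 + -1*10 = 8
p = 2; digits c_i = Σ_j d_{ij}·2^j, 0 ≤ d_{ij} < 2:
  c_1 = 12 = 0·2^0 + 0·2^1 + 1·2^2 + 1·2^3
  c_2 = 4 = 0·2^0 + 0·2^1 + 1·2^2
  c_3 = 27 = 1·2^0 + 1·2^1 + 0·2^2 + 1·2^3 + 1·2^4
  c_4 = 31 = 1·2^0 + 1·2^1 + 1·2^2 + 1·2^3 + 1·2^4
  c_5 = 17 = 1·2^0 + 0·2^1 + 0·2^2 + 0·2^3 + 1·2^4
  c_6 = 6 = 0·2^0 + 1·2^1 + 1·2^2
  c_7 = 8 = 0·2^0 + 0·2^1 + 0·2^2 + 1·2^3
p-restricted factor λ_0 = (0, 0, 1, 1, 1, 0, 0)
p-restricted factor λ_1 = (0, 0, 1, 1, 0, 1, 0)
p-restricted factor λ_2 = (1, 1, 0, 1, 0, 1, 0)
p-restricted factor λ_3 = (1, 0, 1, 1, 0, 0, 1)
p-restricted factor λ_4 = (0, 0, 1, 1, 1, 0, 0)

((0, 0, 1, 1, 1, 0, 0), (0, 0, 1, 1, 0, 1, 0), (1, 1, 0, 1, 0, 1, 0), (1, 0, 1, 1, 0, 0, 1), (0, 0, 1, 1, 1, 0, 0))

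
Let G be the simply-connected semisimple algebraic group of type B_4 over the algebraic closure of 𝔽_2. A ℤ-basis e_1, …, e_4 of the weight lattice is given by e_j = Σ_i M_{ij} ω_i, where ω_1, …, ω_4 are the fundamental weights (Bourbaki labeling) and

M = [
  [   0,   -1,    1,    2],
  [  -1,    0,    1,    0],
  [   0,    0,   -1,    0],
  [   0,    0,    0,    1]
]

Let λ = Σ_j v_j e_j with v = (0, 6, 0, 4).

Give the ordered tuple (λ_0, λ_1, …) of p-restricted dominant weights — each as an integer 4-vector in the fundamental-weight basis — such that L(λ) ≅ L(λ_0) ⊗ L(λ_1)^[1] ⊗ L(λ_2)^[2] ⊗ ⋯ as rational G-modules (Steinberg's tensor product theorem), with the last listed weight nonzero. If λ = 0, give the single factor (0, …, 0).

((0, 0, 0, 0), (1, 0, 0, 0), (0, 0, 0, 1))

Change of basis e → ω: c = M·v where v = (0, 6, 0, 4):
  c_1 = 0·0 + (-1)·(6) + 1·0 + 2·4 = 2
  c_2 = (-1)·(0) + 0·6 + 1·0 + 0·4 = 0
  c_3 = 0·0 + 0·6 + (-1)·(0) + 0·4 = 0
  c_4 = 0·0 + 0·6 + 0·0 + 1·4 = 4
Writing each c_i in base p = 2:
  c_1 = 2 = 0·2^0 + 1·2^1
  c_2 = 0
  c_3 = 0
  c_4 = 4 = 0·2^0 + 0·2^1 + 1·2^2
p-restricted factor λ_0 = (0, 0, 0, 0)
p-restricted factor λ_1 = (1, 0, 0, 0)
p-restricted factor λ_2 = (0, 0, 0, 1)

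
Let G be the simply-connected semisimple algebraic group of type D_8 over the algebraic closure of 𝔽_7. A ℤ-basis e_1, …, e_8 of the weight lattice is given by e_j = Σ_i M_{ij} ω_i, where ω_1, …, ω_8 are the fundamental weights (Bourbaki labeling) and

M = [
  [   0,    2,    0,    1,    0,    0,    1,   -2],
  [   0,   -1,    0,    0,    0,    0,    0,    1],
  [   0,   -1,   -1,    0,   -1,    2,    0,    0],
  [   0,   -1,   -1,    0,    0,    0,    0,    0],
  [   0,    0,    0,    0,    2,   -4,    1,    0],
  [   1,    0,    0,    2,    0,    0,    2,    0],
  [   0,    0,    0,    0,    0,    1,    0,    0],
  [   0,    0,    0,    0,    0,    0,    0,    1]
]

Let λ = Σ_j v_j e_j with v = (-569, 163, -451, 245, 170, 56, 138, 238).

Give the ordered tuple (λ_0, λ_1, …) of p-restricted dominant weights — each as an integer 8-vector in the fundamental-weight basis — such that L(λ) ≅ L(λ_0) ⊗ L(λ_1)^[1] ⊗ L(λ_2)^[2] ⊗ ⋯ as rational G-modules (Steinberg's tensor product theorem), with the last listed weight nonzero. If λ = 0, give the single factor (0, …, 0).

Converting to the ω-basis (c_i = row i of M dotted with v = (-569, 163, -451, 245, 170, 56, 138, 238)):
  c_1 = (0)·(-569) + (2)·(163) + (0)·(-451) + (1)·(245) + (0)·(170) + (0)·(56) + (1)·(138) + (-2)·(238) = 233
  c_2 = (0)·(-569) + (-1)·(163) + (0)·(-451) + (0)·(245) + (0)·(170) + (0)·(56) + (0)·(138) + (1)·(238) = 75
  c_3 = (0)·(-569) + (-1)·(163) + (-1)·(-451) + (0)·(245) + (-1)·(170) + (2)·(56) + (0)·(138) + (0)·(238) = 230
  c_4 = (0)·(-569) + (-1)·(163) + (-1)·(-451) + (0)·(245) + (0)·(170) + (0)·(56) + (0)·(138) + (0)·(238) = 288
  c_5 = (0)·(-569) + (0)·(163) + (0)·(-451) + (0)·(245) + (2)·(170) + (-4)·(56) + (1)·(138) + (0)·(238) = 254
  c_6 = (1)·(-569) + (0)·(163) + (0)·(-451) + (2)·(245) + (0)·(170) + (0)·(56) + (2)·(138) + (0)·(238) = 197
  c_7 = (0)·(-569) + (0)·(163) + (0)·(-451) + (0)·(245) + (0)·(170) + (1)·(56) + (0)·(138) + (0)·(238) = 56
  c_8 = (0)·(-569) + (0)·(163) + (0)·(-451) + (0)·(245) + (0)·(170) + (0)·(56) + (0)·(138) + (1)·(238) = 238
Expand coordinatewise in base 7:
  c_1 = 233 = 2·7^0 + 5·7^1 + 4·7^2
  c_2 = 75 = 5·7^0 + 3·7^1 + 1·7^2
  c_3 = 230 = 6·7^0 + 4·7^1 + 4·7^2
  c_4 = 288 = 1·7^0 + 6·7^1 + 5·7^2
  c_5 = 254 = 2·7^0 + 1·7^1 + 5·7^2
  c_6 = 197 = 1·7^0 + 0·7^1 + 4·7^2
  c_7 = 56 = 0·7^0 + 1·7^1 + 1·7^2
  c_8 = 238 = 0·7^0 + 6·7^1 + 4·7^2
λ_0 = (2, 5, 6, 1, 2, 1, 0, 0)
λ_1 = (5, 3, 4, 6, 1, 0, 1, 6)
λ_2 = (4, 1, 4, 5, 5, 4, 1, 4)

((2, 5, 6, 1, 2, 1, 0, 0), (5, 3, 4, 6, 1, 0, 1, 6), (4, 1, 4, 5, 5, 4, 1, 4))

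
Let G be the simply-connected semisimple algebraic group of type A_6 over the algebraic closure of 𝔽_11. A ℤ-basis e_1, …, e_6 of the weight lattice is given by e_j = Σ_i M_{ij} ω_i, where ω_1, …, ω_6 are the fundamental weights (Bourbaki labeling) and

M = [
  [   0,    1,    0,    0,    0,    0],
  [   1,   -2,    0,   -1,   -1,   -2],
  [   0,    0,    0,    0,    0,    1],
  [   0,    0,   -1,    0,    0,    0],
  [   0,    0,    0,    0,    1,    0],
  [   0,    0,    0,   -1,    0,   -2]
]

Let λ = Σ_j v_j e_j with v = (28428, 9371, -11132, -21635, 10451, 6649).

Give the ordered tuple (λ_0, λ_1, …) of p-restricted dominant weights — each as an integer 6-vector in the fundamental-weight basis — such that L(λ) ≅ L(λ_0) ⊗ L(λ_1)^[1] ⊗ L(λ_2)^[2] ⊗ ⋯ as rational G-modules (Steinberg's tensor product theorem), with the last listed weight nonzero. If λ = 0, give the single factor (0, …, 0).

((10, 4, 5, 0, 1, 10), (4, 6, 10, 0, 4, 9), (0, 7, 10, 4, 9, 2), (7, 5, 4, 8, 7, 6))

Compute c_i = Σ_j M_{ij} v_j with v = (28428, 9371, -11132, -21635, 10451, 6649):
  c_1 = 0*28428 + 1*9371 + 0*-11132 + 0*-21635 + 0*10451 + 0*6649 = 9371
  c_2 = 1*28428 + -2*9371 + 0*-11132 + -1*-21635 + -1*10451 + -2*6649 = 7572
  c_3 = 0*28428 + 0*9371 + 0*-11132 + 0*-21635 + 0*10451 + 1*6649 = 6649
  c_4 = 0*28428 + 0*9371 + -1*-11132 + 0*-21635 + 0*10451 + 0*6649 = 11132
  c_5 = 0*28428 + 0*9371 + 0*-11132 + 0*-21635 + 1*10451 + 0*6649 = 10451
  c_6 = 0*28428 + 0*9371 + 0*-11132 + -1*-21635 + 0*10451 + -2*6649 = 8337
p = 11; digits c_i = Σ_j d_{ij}·11^j, 0 ≤ d_{ij} < 11:
  c_1 = 9371 = 10·11^0 + 4·11^1 + 0·11^2 + 7·11^3
  c_2 = 7572 = 4·11^0 + 6·11^1 + 7·11^2 + 5·11^3
  c_3 = 6649 = 5·11^0 + 10·11^1 + 10·11^2 + 4·11^3
  c_4 = 11132 = 0·11^0 + 0·11^1 + 4·11^2 + 8·11^3
  c_5 = 10451 = 1·11^0 + 4·11^1 + 9·11^2 + 7·11^3
  c_6 = 8337 = 10·11^0 + 9·11^1 + 2·11^2 + 6·11^3
p-restricted factor λ_0 = (10, 4, 5, 0, 1, 10)
p-restricted factor λ_1 = (4, 6, 10, 0, 4, 9)
p-restricted factor λ_2 = (0, 7, 10, 4, 9, 2)
p-restricted factor λ_3 = (7, 5, 4, 8, 7, 6)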